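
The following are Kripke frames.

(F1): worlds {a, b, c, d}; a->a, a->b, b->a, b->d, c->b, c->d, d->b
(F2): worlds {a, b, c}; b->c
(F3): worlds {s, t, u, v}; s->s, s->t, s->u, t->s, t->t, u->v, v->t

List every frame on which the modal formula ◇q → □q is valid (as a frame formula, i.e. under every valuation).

(F2)

Frame correspondent (Sahlqvist): ∀x ∀y ∀z (Rxy ∧ Rxz → y = z) — i.e. partial functionality.
(F1): fails — a sees both a and b.
(F2): satisfies the condition.
(F3): fails — s sees both s and t.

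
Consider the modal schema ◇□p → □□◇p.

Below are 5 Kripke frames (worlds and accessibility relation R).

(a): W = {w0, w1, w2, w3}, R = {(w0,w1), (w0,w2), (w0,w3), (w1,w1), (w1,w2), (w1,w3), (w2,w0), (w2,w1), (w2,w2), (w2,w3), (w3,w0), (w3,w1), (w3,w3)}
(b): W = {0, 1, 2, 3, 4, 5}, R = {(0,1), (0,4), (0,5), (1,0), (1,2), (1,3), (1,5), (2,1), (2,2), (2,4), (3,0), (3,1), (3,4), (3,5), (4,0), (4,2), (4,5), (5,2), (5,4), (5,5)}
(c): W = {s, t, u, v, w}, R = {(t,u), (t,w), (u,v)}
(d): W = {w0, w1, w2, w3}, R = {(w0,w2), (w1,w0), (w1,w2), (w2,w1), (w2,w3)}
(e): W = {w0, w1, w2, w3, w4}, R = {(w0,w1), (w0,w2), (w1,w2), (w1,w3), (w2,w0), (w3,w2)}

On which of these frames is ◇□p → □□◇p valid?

This is the axiom for a generalized confluence (Geach) condition; its first-order frame correspondent is ∀x ∀y ∀z ((xRy ∧ xR²z) → ∃w (yRw ∧ zRw)).
(a): condition met.
(b): condition met.
(c): fails — tRu, tR²v but no w* with uRw* and vRw*.
(d): fails — w0Rw2, w0R²w1 but no w with w2Rw and w1Rw.
(e): fails — w0Rw1, w0R²w2 but no w with w1Rw and w2Rw.
Valid on: (a), (b).

(a), (b)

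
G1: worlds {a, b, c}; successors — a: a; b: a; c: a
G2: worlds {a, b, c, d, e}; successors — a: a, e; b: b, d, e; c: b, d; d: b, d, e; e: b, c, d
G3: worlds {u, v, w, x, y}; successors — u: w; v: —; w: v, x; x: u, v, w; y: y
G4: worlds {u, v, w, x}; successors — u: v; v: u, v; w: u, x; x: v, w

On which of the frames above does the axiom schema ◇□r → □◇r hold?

G1, G4

Frame correspondent (Sahlqvist): ∀x ∀y ∀z (Rxy ∧ Rxz → ∃w (Ryw ∧ Rzw)) — i.e. convergence.
G1: ✓.
G2: fails — Rae and Raa but e and a have no common successor.
G3: fails — Rwx and Rwv but x and v have no common successor.
G4: ✓.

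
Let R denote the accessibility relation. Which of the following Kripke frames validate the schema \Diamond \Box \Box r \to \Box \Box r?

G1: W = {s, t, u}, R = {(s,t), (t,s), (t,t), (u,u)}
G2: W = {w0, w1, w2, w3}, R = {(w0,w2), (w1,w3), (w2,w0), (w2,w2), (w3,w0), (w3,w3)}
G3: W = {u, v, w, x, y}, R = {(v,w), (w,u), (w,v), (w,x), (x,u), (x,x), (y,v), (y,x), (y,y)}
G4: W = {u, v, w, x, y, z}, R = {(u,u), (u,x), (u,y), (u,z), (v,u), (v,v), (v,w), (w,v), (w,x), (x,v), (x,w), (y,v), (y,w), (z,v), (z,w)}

G1

The schema corresponds to a generalized confluence (Geach) condition: \forall x \forall y \forall z ((xRy \wedge x R^2 z) \to \exists w (y R^2 w \wedge z = w)).
G1: ✓.
G2: fails — w3Rw0, w3R²w3 but no w with w0R²w and w3=w.
G3: fails — vRw, vR²v but no t with wR²t and v=t.
G4: fails — uRx, uR²y but no t with xR²t and y=t.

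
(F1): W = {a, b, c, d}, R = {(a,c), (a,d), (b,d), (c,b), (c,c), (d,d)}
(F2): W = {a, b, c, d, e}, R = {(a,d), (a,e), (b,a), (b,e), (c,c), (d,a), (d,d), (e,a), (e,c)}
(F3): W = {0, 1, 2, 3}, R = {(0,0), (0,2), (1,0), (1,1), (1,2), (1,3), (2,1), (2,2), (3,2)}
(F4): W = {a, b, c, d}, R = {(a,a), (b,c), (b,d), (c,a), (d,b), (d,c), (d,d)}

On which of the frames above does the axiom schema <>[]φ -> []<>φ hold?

(F3)

The schema corresponds to convergence: forall x forall y forall z (Rxy & Rxz -> exists w (Ryw & Rzw)).
(F1): fails — Rac and Rad but c and d have no common successor.
(F2): fails — Rba and Rbe but a and e have no common successor.
(F3): satisfies the condition.
(F4): fails — Rbc and Rbd but c and d have no common successor.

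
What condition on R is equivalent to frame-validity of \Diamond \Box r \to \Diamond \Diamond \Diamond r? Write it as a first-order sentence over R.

This is a Sahlqvist (Geach-type) schema ◇^1□^1r → □^0◇^3r.
First-order correspondent: \forall x \forall y (xRy \to \exists w (yRw \wedge x R^3 w)).

\forall x \forall y (xRy \to \exists w (yRw \wedge x R^3 w))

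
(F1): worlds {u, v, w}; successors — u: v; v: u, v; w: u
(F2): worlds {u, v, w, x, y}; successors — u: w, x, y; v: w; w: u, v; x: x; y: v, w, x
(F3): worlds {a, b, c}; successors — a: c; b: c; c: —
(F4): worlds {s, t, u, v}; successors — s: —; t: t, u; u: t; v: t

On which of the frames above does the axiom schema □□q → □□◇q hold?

(F1), (F3), (F4)

The schema corresponds to a generalized confluence (Geach) condition: ∀x ∀z (xR²z → ∃w (xR²w ∧ zRw)).
(F1): holds.
(F2): fails — vR²u but no t with vR²t and uRt.
(F3): holds.
(F4): holds.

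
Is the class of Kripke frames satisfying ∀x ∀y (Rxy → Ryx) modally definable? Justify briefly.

This is a Sahlqvist condition; the B axiom p → □◇p defines it.
Suppose p→□◇p is valid. Take Rxy and set V(p)={x}. Then p at x, so □◇p at x, so ◇p at y, so some z with Ryz has p; z=x, i.e. Ryx.

Yes — defined by p → □◇p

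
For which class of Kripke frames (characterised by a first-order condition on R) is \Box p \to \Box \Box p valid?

Transitivity

This schema is the 4 axiom.
Its frame correspondent is transitivity — \forall x \forall y \forall z (Rxy \wedge Ryz \to Rxz).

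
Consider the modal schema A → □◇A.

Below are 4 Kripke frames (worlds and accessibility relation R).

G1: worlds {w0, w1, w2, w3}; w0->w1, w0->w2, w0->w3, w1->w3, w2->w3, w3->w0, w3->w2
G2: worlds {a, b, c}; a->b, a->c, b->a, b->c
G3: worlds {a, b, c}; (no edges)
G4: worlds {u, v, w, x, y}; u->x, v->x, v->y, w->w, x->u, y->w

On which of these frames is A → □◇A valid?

G3

The schema corresponds to symmetry: ∀x ∀y (Rxy → Ryx).
G1: fails — Rw1w3 but not Rw3w1.
G2: fails — Rac but not Rca.
G3: ✓.
G4: fails — Rvx but not Rxv.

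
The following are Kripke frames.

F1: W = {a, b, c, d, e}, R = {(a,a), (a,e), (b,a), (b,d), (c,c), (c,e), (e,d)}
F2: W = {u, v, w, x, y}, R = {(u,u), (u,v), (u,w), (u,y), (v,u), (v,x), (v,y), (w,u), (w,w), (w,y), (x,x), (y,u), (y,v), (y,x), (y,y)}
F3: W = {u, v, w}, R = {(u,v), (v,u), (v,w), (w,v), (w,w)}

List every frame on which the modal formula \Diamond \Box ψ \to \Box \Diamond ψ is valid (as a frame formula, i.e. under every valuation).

F3

Frame correspondent (Sahlqvist): \forall x \forall y \forall z (Rxy \wedge Rxz \to \exists w (Ryw \wedge Rzw)) — i.e. convergence.
F1: fails — Rae and Raa but e and a have no common successor.
F2: fails — Rvu and Rvx but u and x have no common successor.
F3: satisfies the condition.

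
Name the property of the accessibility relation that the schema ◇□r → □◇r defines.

convergence: ∀x ∀y ∀z (Rxy ∧ Rxz → ∃w (Ryw ∧ Rzw))

Suppose ◇□r→□◇r is valid. Take Rxy, Rxz and set V(r)={w : Ryw}. Then □r at y so ◇□r at x, so □◇r at x, so ◇r at z, giving w with Rzw and Ryw.
The converse is a direct semantic check.
So the correspondent is convergence.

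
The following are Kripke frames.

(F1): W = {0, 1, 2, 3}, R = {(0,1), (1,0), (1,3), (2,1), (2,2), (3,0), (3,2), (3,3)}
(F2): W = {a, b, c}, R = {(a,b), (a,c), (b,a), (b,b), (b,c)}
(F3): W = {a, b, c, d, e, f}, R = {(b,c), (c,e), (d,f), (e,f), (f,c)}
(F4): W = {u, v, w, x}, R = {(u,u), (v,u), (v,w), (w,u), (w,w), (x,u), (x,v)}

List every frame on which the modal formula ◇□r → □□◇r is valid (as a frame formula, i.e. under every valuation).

(F4)

This is the axiom for a generalized confluence (Geach) condition; its first-order frame correspondent is ∀x ∀y ∀z ((xRy ∧ xR²z) → ∃w (yRw ∧ zRw)).
(F1): fails — 0R1, 0R²0 but no w with 1Rw and 0Rw.
(F2): fails — aRb, aR²c but no w with bRw and cRw.
(F3): fails — bRc, bR²e but no w with cRw and eRw.
(F4): condition met.
Valid on: (F4).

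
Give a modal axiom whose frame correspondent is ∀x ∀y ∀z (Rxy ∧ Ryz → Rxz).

□ψ → □□ψ

A defining formula is □ψ → □□ψ (the 4 axiom).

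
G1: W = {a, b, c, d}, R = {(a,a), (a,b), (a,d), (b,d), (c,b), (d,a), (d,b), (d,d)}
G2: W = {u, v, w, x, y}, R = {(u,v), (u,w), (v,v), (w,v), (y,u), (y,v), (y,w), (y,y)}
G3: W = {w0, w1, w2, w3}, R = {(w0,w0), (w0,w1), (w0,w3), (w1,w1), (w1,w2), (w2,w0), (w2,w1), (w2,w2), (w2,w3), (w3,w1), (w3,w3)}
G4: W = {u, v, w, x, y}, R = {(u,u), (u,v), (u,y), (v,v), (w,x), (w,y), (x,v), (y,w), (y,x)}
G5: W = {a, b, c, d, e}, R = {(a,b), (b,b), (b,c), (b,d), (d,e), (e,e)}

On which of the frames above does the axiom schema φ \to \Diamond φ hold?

G3

The schema corresponds to reflexivity: \forall x Rxx.
G1: fails — world b does not see itself.
G2: fails — world u does not see itself.
G3: satisfies the condition.
G4: fails — world w does not see itself.
G5: fails — world a does not see itself.
Valid on: G3.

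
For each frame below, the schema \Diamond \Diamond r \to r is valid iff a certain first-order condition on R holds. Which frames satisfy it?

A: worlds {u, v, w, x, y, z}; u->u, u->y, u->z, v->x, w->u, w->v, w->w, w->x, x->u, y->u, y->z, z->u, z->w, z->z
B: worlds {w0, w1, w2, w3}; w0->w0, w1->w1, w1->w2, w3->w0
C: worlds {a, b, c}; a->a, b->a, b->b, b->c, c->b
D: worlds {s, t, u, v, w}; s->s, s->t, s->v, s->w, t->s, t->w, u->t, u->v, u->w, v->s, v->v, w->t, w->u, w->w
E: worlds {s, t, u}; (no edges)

Frame correspondent (Sahlqvist): \forall x \forall y (x R^2 y \to \exists w (y = w \wedge x = w)) — i.e. a generalized confluence (Geach) condition.
A: fails — uR²w but w ≠ u.
B: fails — w1R²w2 but w2 ≠ w1.
C: fails — bR²a but a ≠ b.
D: fails — sR²t but t ≠ s.
E: condition met.
Valid on: E.

E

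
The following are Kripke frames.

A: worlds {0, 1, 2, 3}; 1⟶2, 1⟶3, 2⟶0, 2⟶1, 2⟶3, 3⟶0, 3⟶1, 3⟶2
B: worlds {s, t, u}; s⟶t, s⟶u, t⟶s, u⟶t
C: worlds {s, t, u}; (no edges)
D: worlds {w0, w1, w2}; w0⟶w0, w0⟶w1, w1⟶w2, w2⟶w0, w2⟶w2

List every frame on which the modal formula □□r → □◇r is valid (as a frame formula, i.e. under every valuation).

B, C, D

Frame correspondent (Sahlqvist): ∀x ∀z (xRz → ∃w (xR²w ∧ zRw)) — i.e. a generalized confluence (Geach) condition.
A: fails — 2R0 but no w with 2R²w and 0Rw.
B: satisfies the condition.
C: satisfies the condition.
D: satisfies the condition.
Valid on: B, C, D.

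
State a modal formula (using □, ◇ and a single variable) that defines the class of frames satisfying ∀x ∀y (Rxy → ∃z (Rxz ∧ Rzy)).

A defining formula is □□p → □p (the C4 axiom).

□□p → □p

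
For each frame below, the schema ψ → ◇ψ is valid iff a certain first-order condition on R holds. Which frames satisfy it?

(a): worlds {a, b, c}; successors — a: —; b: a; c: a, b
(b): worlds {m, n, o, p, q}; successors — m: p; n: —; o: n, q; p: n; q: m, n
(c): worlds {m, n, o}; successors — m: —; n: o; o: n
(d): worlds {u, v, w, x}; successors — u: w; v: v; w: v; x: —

none

Frame correspondent (Sahlqvist): ∀x Rxx — i.e. reflexivity.
(a): fails — world a does not see itself.
(b): fails — world m does not see itself.
(c): fails — world m does not see itself.
(d): fails — world u does not see itself.
Valid on no frame.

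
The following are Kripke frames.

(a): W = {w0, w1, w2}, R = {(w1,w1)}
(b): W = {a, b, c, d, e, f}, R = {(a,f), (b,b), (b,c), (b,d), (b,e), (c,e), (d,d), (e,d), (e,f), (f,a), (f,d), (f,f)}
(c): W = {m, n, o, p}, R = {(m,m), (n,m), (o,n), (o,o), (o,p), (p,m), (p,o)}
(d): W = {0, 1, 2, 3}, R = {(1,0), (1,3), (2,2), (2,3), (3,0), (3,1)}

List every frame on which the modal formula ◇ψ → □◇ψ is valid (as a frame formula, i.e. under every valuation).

This is the axiom for the Euclidean property; its first-order frame correspondent is ∀x ∀y ∀z (Rxy ∧ Rxz → Ryz).
(a): satisfies the condition.
(b): fails — Rbc and Rbc but not Rcc.
(c): fails — Ron and Ron but not Rnn.
(d): fails — R10 and R10 but not R00.
Valid on: (a).

(a)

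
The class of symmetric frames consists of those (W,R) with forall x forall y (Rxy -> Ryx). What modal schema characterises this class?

The condition is symmetry. The B schema s → □◇s defines it.
Suppose s→□◇s is valid. Take Rxy and set V(s)={x}. Then s at x, so □◇s at x, so ◇s at y, so some z with Ryz has s; z=x, i.e. Ryx.

s → □◇s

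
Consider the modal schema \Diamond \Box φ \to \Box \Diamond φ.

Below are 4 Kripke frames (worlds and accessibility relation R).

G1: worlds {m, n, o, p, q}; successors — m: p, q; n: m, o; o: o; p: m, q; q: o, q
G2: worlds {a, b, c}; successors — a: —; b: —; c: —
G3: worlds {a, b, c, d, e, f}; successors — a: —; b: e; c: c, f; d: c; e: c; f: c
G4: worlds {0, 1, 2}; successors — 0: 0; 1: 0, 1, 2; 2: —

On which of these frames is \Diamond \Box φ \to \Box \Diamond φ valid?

This is the axiom for convergence; its first-order frame correspondent is \forall x \forall y \forall z (Rxy \wedge Rxz \to \exists w (Ryw \wedge Rzw)).
G1: fails — Rno and Rnm but o and m have no common successor.
G2: holds.
G3: holds.
G4: fails — R10 and R12 but 0 and 2 have no common successor.
Valid on: G2, G3.

G2, G3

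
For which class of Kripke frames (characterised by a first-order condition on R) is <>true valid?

This is a form of the D axiom.
Its frame correspondent is seriality — forall x exists y Rxy.

seriality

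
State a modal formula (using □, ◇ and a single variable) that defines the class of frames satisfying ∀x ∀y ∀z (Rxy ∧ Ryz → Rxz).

This is transitivity; the standard corresponding axiom is 4: □ψ → □□ψ.
Suppose □ψ→□□ψ is valid. Take Rxy, Ryz and set V(ψ)={w : Rxw}. Then □ψ at x, so □□ψ at x, so □ψ at y, so ψ at z, i.e. Rxz.

□ψ → □□ψ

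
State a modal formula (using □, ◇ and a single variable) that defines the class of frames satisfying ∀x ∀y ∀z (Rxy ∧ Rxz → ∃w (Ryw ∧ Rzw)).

◇□q → □◇q

The condition is convergence. The .2 schema ◇□q → □◇q defines it.
Suppose ◇□q→□◇q is valid. Take Rxy, Rxz and set V(q)={w : Ryw}. Then □q at y so ◇□q at x, so □◇q at x, so ◇q at z, giving w with Rzw and Ryw.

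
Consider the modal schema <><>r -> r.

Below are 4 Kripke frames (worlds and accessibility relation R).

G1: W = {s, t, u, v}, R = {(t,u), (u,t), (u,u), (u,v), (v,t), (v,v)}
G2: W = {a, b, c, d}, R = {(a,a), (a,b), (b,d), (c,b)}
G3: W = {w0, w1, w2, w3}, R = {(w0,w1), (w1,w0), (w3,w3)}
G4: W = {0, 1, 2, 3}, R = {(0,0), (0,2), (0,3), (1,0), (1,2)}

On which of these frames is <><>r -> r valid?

The schema corresponds to a generalized confluence (Geach) condition: forall x forall y (x R^2 y -> exists w (y = w & x = w)).
G1: fails — tR²u but u ≠ t.
G2: fails — aR²b but b ≠ a.
G3: satisfies the condition.
G4: fails — 0R²2 but 2 ≠ 0.
Valid on: G3.

G3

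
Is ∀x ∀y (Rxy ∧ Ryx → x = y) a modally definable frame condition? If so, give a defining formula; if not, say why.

Not modally definable

If a class were modally definable it would be closed under surjective bounded morphisms (Goldblatt–Thomason).
The 8-cycle (worlds 0,1,2,3,4,5,6,7 with 0→1→2→3→4→5→6→7→0) is antisymmetric. Sending even-indexed worlds to • and odd-indexed worlds to ∘ is a surjective bounded morphism onto the two-world frame with •↔∘, which is not antisymmetric.
So no modal formula (or set of formulas) defines exactly the antisymmetric frames.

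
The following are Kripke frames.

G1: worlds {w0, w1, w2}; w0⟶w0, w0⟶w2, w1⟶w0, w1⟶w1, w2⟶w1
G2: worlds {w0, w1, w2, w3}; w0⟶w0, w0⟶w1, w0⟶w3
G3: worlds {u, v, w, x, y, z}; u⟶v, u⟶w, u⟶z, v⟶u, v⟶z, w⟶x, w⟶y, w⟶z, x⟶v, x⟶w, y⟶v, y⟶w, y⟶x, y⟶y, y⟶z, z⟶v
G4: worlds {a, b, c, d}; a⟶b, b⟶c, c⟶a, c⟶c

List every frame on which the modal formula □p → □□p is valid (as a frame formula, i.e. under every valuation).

G2

The schema corresponds to transitivity: ∀x ∀y ∀z (Rxy ∧ Ryz → Rxz).
G1: fails — Rw1w0 and Rw0w2 but not Rw1w2.
G2: ✓.
G3: fails — Ruv and Rvu but not Ruu.
G4: fails — Rca and Rab but not Rcb.
Valid on: G2.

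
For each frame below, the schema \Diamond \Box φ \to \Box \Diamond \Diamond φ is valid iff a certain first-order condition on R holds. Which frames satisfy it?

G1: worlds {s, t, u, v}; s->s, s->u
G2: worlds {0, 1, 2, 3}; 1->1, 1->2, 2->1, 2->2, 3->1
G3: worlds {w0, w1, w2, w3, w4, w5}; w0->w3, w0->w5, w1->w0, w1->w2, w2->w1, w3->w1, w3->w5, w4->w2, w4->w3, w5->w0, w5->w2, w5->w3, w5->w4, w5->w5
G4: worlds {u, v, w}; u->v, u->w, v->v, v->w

G2

This is the axiom for a generalized confluence (Geach) condition; its first-order frame correspondent is \forall x \forall y \forall z ((xRy \wedge xRz) \to \exists w (yRw \wedge z R^2 w)).
G1: fails — sRs, sRu but no w with sRw and uR²w.
G2: condition met.
G3: fails — w1Rw0, w1Rw2 but no w with w0Rw and w2R²w.
G4: fails — uRv, uRw but no t with vRt and wR²t.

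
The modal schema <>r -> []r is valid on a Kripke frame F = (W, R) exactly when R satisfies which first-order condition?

Suppose ◇r→□r is valid. Take Rxy, Rxz and set V(r)={y}. Then ◇r at x, so □r at x, so r at z, i.e. z=y.
Conversely, on a frame with partial functionality the schema holds at every world under every valuation.
Frame condition: forall x forall y forall z (Rxy & Rxz -> y = z).

partial functionality: forall x forall y forall z (Rxy & Rxz -> y = z)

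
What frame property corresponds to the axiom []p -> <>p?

Suppose □p→◇p is valid. At any x set V(p)=W. Then □p at x, so ◇p at x, so x has a successor.

seriality: forall x exists y Rxy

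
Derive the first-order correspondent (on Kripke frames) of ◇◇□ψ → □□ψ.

This is a Sahlqvist (Geach-type) schema ◇^2□^1ψ → □^2◇^0ψ.
First-order correspondent: ∀x ∀y ∀z ((xR²y ∧ xR²z) → ∃w (yRw ∧ z = w)).

∀x ∀y ∀z ((xR²y ∧ xR²z) → ∃w (yRw ∧ z = w))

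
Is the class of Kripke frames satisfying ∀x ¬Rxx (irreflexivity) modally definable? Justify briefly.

If a class were modally definable it would be closed under surjective bounded morphisms (Goldblatt–Thomason).
The 2-cycle (worlds 0,1 with 0→1→0) is irreflexive, and the map sending every world to a single reflexive point • is a surjective bounded morphism (forth: every edge maps to (•,•); back: every world has a successor). So any modal formula valid on the 2-cycle is also valid on the reflexive point, which is not irreflexive.
So the class is not modally definable.

Not modally definable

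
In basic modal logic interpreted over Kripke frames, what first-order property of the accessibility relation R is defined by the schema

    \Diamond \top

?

seriality: \forall x \exists y Rxy

◇⊤ holds at w iff w has a successor, so frame-validity of ◇⊤ is exactly seriality. Equivalently via □r → ◇r:
Suppose □r→◇r is valid. At any x set V(r)=W. Then □r at x, so ◇r at x, so x has a successor.
Conversely, any frame satisfying \forall x \exists y Rxy validates the schema.
Frame condition: \forall x \exists y Rxy.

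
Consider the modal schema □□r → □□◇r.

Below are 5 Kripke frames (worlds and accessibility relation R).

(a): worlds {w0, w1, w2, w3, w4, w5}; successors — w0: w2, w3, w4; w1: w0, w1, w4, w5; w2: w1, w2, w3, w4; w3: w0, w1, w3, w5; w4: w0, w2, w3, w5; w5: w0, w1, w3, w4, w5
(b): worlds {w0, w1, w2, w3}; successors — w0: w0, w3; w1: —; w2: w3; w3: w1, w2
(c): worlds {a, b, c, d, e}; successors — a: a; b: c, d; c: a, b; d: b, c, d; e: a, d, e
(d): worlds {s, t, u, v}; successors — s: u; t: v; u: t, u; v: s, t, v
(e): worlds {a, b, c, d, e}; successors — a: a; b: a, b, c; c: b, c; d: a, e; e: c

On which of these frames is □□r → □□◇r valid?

(a), (c), (e)

This is the axiom for a generalized confluence (Geach) condition; its first-order frame correspondent is ∀x ∀z (xR²z → ∃w (xR²w ∧ zRw)).
(a): condition met.
(b): fails — w0R²w1 but no w with w0R²w and w1Rw.
(c): condition met.
(d): fails — sR²t but no w with sR²w and tRw.
(e): condition met.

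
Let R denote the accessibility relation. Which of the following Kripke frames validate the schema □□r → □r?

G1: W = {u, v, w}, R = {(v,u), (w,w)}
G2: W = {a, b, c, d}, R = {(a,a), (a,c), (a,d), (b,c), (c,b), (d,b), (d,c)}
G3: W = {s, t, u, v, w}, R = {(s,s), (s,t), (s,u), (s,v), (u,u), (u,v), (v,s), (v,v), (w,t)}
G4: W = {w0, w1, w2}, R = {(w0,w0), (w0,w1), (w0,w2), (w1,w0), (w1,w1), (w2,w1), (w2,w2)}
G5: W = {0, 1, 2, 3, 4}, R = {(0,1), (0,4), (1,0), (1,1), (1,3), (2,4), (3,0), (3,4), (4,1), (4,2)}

G4

Frame correspondent (Sahlqvist): ∀x ∀y (Rxy → ∃z (Rxz ∧ Rzy)) — i.e. density.
G1: fails — Rvu but no z with Rvz and Rzu.
G2: fails — Rbc but no z with Rbz and Rzc.
G3: fails — Rwt but no z with Rwz and Rzt.
G4: satisfies the condition.
G5: fails — R04 but no z with R0z and Rz4.
Valid on: G4.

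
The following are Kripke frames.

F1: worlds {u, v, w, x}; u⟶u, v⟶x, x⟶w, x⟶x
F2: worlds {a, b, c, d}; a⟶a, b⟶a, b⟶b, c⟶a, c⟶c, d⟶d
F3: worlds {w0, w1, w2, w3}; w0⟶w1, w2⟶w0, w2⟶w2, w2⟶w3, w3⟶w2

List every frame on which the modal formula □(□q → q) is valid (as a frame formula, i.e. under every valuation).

This is the axiom for shift-reflexivity; its first-order frame correspondent is ∀x ∀y (Rxy → Ryy).
F1: fails — Rxw but not Rww.
F2: holds.
F3: fails — Rw0w1 but not Rw1w1.

F2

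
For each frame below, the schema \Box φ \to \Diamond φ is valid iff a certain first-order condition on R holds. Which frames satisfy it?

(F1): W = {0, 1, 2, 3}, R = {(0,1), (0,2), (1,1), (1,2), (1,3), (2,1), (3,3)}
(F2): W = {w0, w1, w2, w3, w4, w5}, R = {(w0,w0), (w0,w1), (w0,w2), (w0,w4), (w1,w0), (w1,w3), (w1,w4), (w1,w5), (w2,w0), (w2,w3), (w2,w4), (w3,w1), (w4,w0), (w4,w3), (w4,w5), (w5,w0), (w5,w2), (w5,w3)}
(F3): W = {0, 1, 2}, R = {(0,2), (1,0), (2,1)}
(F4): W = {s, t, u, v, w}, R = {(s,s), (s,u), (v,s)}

(F1), (F2), (F3)

The schema corresponds to seriality: \forall x \exists y Rxy.
(F1): satisfies the condition.
(F2): satisfies the condition.
(F3): satisfies the condition.
(F4): fails — world t has no successor.
Valid on: (F1), (F2), (F3).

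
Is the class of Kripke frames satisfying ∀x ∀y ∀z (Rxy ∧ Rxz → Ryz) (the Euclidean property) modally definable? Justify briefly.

Yes — defined by ◇p → □◇p

The condition is the Euclidean property. A defining modal formula is ◇p → □◇p.
Suppose ◇p→□◇p is valid. Take Rxy, Rxz and set V(p)={y}. Then ◇p at x, so □◇p at x, so ◇p at z, so some w with Rzw has p; w=y, i.e. Rzy. By symmetry of the argument, Ryz.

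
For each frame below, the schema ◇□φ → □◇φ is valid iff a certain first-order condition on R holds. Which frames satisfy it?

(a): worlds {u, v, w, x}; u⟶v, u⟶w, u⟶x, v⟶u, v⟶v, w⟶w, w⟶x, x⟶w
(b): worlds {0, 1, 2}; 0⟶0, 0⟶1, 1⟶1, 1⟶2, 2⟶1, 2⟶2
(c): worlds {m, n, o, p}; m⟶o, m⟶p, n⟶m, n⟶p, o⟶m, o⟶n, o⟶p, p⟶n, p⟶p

Frame correspondent (Sahlqvist): ∀x ∀y ∀z (Rxy ∧ Rxz → ∃w (Ryw ∧ Rzw)) — i.e. convergence.
(a): fails — Ruv and Ruw but v and w have no common successor.
(b): holds.
(c): holds.

(b), (c)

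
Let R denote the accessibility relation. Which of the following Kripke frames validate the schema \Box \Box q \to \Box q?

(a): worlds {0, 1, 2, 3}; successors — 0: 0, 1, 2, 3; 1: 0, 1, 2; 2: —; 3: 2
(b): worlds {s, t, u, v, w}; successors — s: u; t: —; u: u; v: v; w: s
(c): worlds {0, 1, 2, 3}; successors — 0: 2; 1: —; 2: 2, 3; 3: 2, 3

(c)

The schema corresponds to density: \forall x \forall y (Rxy \to \exists z (Rxz \wedge Rzy)).
(a): fails — R32 but no z with R3z and Rz2.
(b): fails — Rws but no z with Rwz and Rzs.
(c): condition met.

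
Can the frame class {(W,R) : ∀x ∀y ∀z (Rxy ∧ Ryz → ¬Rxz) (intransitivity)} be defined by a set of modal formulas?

No — not modally definable

Any modally definable frame class is closed under surjective bounded morphisms.
The 3-cycle (worlds s,t,u with s→t→u→s) is intransitive. Mapping every world to a single reflexive point • is a surjective bounded morphism; the reflexive point is not intransitive (R••∧R•• but R••).
So no modal formula (or set of formulas) defines exactly the intransitive frames.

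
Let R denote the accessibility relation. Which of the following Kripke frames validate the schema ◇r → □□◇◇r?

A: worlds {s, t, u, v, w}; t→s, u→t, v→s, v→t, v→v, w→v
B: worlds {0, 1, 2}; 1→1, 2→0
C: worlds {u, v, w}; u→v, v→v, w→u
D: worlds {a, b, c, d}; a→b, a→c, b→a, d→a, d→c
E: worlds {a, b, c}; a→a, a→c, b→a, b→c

B

This is the axiom for a generalized confluence (Geach) condition; its first-order frame correspondent is ∀x ∀y ∀z ((xRy ∧ xR²z) → ∃w (y = w ∧ zR²w)).
A: fails — uRt, uR²s but no w* with t=w* and sR²w*.
B: condition met.
C: fails — wRu, wR²v but no t with u=t and vR²t.
D: fails — aRb, aR²a but no w with b=w and aR²w.
E: fails — aRa, aR²c but no w with a=w and cR²w.
Valid on: B.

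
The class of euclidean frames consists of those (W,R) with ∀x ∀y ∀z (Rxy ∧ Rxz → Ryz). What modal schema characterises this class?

◇r → □◇r

This is the Euclidean property; the standard corresponding axiom is 5: ◇r → □◇r.
Suppose ◇r→□◇r is valid. Take Rxy, Rxz and set V(r)={y}. Then ◇r at x, so □◇r at x, so ◇r at z, so some w with Rzw has r; w=y, i.e. Rzy. By symmetry of the argument, Ryz.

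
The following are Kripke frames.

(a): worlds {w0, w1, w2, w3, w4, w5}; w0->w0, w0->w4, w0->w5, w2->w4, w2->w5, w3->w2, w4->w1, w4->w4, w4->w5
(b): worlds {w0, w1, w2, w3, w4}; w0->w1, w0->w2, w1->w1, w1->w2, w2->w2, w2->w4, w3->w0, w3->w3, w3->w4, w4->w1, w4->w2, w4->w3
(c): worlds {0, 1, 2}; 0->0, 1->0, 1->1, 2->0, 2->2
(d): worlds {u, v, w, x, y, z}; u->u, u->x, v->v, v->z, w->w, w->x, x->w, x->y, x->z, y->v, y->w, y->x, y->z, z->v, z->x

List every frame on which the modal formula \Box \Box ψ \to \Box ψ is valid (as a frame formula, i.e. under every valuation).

(b), (c)

Frame correspondent (Sahlqvist): \forall x \forall y (Rxy \to \exists z (Rxz \wedge Rzy)) — i.e. density.
(a): fails — Rw3w2 but no z with Rw3z and Rzw2.
(b): ✓.
(c): ✓.
(d): fails — Rzx but no t with Rzt and Rtx.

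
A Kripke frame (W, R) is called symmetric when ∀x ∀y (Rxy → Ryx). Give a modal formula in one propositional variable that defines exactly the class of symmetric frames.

The condition is symmetry. The B schema p → □◇p defines it.

p → □◇p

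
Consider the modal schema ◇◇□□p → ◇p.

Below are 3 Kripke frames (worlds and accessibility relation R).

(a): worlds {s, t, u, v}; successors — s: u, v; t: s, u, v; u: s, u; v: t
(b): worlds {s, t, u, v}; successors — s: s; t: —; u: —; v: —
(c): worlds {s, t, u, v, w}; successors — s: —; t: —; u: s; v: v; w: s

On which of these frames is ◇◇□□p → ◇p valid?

(b), (c)

This is the axiom for a generalized confluence (Geach) condition; its first-order frame correspondent is ∀x ∀y (xR²y → ∃w (yR²w ∧ xRw)).
(a): fails — vR²u but no w with uR²w and vRw.
(b): satisfies the condition.
(c): satisfies the condition.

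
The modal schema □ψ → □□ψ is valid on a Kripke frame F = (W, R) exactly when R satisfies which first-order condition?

transitivity: ∀x ∀y ∀z (Rxy ∧ Ryz → Rxz)

This schema is the 4 axiom.
Its frame correspondent is transitivity — ∀x ∀y ∀z (Rxy ∧ Ryz → Rxz).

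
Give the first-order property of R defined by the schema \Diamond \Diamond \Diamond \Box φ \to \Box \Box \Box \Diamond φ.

This is a Sahlqvist (Geach-type) schema ◇^3□^1φ → □^3◇^1φ.
Minimal-valuation argument: fix x; take any y with xR^3y and any z with xR^3z. Set V(φ) to the set of worlds R-reachable from y in exactly 1 step. Then □^1φ holds at y, so the antecedent holds at x; validity forces ◇^1φ at z, giving a w with zR^1w and yR^1w.
First-order correspondent: \forall x \forall y \forall z ((x R^3 y \wedge x R^3 z) \to \exists w (yRw \wedge zRw)).

\forall x \forall y \forall z ((x R^3 y \wedge x R^3 z) \to \exists w (yRw \wedge zRw))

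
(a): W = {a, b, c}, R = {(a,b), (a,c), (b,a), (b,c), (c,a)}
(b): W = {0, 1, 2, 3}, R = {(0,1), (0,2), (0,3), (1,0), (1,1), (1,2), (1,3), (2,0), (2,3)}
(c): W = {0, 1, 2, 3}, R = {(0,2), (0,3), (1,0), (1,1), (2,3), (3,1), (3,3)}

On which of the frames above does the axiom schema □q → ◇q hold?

Frame correspondent (Sahlqvist): ∀x ∃y Rxy — i.e. seriality.
(a): condition met.
(b): fails — world 3 has no successor.
(c): condition met.

(a), (c)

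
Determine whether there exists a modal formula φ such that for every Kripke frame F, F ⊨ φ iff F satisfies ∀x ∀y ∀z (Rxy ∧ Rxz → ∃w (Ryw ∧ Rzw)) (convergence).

The condition is convergence. A defining modal formula is ◇□r → □◇r.
Suppose ◇□r→□◇r is valid. Take Rxy, Rxz and set V(r)={w : Ryw}. Then □r at y so ◇□r at x, so □◇r at x, so ◇r at z, giving w with Rzw and Ryw.

Yes — defined by ◇□r → □◇r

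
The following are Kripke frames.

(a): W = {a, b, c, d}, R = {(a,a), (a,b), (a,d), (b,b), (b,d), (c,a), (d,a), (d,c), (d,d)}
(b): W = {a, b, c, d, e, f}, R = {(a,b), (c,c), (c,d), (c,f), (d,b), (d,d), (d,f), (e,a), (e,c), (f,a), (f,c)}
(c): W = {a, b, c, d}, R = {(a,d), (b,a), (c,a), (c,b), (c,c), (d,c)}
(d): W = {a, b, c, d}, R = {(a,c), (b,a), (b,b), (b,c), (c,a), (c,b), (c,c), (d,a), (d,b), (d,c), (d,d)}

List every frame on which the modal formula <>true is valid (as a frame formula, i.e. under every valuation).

This is the axiom for seriality; its first-order frame correspondent is forall x exists y Rxy.
(a): ✓.
(b): fails — world b has no successor.
(c): ✓.
(d): ✓.

(a), (c), (d)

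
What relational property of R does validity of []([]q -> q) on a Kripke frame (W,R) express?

Suppose □(□q→q) is valid. Take Rxy and set V(q)={w : Ryw}. Then at y, □q holds; since □(□q→q) at x, □q→q at y, so q at y, i.e. Ryy.
Conversely, any frame satisfying forall x forall y (Rxy -> Ryy) validates the schema.
So the correspondent is shift-reflexivity.

shift-reflexivity: forall x forall y (Rxy -> Ryy)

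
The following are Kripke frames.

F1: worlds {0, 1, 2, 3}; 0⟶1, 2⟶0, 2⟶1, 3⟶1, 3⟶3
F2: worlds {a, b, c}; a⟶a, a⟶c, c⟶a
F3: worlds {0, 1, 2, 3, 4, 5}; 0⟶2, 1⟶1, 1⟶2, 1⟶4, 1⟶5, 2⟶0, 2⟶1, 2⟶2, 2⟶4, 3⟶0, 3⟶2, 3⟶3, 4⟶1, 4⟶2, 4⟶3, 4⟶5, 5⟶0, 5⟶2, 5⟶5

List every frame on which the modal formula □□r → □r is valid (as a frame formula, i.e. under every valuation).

This is the axiom for density; its first-order frame correspondent is ∀x ∀y (Rxy → ∃z (Rxz ∧ Rzy)).
F1: fails — R01 but no z with R0z and Rz1.
F2: holds.
F3: holds.

F2, F3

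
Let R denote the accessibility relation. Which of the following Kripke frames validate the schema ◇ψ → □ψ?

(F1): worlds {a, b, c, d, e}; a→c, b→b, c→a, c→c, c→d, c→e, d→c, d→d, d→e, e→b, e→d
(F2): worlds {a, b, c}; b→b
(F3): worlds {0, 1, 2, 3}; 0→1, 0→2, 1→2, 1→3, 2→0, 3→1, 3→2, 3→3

Frame correspondent (Sahlqvist): ∀x ∀y ∀z (Rxy ∧ Rxz → y = z) — i.e. partial functionality.
(F1): fails — c sees both a and c.
(F2): condition met.
(F3): fails — 0 sees both 1 and 2.
Valid on: (F2).

(F2)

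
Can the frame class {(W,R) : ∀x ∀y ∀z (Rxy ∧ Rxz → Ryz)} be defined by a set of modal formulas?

Yes, by ◇r → □◇r

This is a Sahlqvist condition; the 5 axiom ◇r → □◇r defines it.
Suppose ◇r→□◇r is valid. Take Rxy, Rxz and set V(r)={y}. Then ◇r at x, so □◇r at x, so ◇r at z, so some w with Rzw has r; w=y, i.e. Rzy. By symmetry of the argument, Ryz.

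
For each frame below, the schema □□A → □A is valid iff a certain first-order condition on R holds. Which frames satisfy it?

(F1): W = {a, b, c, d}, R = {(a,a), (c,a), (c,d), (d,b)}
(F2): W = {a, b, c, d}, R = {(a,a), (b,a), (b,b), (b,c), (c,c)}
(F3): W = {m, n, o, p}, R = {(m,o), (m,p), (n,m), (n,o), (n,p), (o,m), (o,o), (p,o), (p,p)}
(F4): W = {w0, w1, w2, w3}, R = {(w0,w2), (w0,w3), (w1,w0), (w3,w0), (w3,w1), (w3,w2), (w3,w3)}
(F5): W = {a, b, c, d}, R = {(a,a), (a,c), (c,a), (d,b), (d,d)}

(F2), (F3), (F5)

This is the axiom for density; its first-order frame correspondent is ∀x ∀y (Rxy → ∃z (Rxz ∧ Rzy)).
(F1): fails — Rdb but no z with Rdz and Rzb.
(F2): condition met.
(F3): condition met.
(F4): fails — Rw1w0 but no z with Rw1z and Rzw0.
(F5): condition met.
Valid on: (F2), (F3), (F5).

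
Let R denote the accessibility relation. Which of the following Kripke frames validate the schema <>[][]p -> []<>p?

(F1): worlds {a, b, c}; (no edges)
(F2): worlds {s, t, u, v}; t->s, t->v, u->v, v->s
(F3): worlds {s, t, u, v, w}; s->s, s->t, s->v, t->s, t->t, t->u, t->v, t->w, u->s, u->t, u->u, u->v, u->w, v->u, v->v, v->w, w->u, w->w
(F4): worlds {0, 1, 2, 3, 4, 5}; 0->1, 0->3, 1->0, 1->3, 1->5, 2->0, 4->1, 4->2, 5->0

Frame correspondent (Sahlqvist): forall x forall y forall z ((xRy & xRz) -> exists w (y R^2 w & zRw)) — i.e. a generalized confluence (Geach) condition.
(F1): condition met.
(F2): fails — tRs, tRs but no w with sR²w and sRw.
(F3): condition met.
(F4): fails — 0R1, 0R3 but no w with 1R²w and 3Rw.
Valid on: (F1), (F3).

(F1), (F3)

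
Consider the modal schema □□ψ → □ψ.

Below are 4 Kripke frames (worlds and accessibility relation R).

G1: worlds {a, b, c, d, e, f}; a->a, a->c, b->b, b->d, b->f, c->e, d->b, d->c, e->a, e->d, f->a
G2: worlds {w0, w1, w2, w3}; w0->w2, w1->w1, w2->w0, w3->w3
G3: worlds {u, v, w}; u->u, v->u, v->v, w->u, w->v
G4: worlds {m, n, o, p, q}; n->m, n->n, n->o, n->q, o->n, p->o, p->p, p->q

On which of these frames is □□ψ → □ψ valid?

G3, G4

Frame correspondent (Sahlqvist): ∀x ∀y (Rxy → ∃z (Rxz ∧ Rzy)) — i.e. density.
G1: fails — Rdc but no z with Rdz and Rzc.
G2: fails — Rw0w2 but no z with Rw0z and Rzw2.
G3: holds.
G4: holds.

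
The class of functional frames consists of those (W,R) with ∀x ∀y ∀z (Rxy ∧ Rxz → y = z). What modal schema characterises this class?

A defining formula is ◇p → □p (the CD axiom).
Suppose ◇p→□p is valid. Take Rxy, Rxz and set V(p)={y}. Then ◇p at x, so □p at x, so p at z, i.e. z=y.

◇p → □p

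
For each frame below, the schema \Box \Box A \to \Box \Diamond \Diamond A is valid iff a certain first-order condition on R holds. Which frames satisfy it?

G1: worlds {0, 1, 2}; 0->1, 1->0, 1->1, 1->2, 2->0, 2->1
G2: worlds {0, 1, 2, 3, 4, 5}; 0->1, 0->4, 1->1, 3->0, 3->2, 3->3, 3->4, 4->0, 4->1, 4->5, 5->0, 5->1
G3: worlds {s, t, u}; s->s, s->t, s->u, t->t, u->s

G1, G3

This is the axiom for a generalized confluence (Geach) condition; its first-order frame correspondent is \forall x \forall z (xRz \to \exists w (x R^2 w \wedge z R^2 w)).
G1: condition met.
G2: fails — 3R2 but no w with 3R²w and 2R²w.
G3: condition met.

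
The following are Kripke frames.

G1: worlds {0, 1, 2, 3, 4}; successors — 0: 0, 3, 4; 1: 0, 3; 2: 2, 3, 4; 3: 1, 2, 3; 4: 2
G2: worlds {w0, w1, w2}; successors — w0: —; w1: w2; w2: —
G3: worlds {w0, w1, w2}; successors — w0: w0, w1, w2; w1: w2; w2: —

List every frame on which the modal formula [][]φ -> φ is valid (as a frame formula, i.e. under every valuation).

Frame correspondent (Sahlqvist): forall x exists w (x R^2 w & x = w) — i.e. a generalized confluence (Geach) condition.
G1: ✓.
G2: fails — at w0 but no w with w0R²w and w0=w.
G3: fails — at w1 but no w with w1R²w and w1=w.
Valid on: G1.

G1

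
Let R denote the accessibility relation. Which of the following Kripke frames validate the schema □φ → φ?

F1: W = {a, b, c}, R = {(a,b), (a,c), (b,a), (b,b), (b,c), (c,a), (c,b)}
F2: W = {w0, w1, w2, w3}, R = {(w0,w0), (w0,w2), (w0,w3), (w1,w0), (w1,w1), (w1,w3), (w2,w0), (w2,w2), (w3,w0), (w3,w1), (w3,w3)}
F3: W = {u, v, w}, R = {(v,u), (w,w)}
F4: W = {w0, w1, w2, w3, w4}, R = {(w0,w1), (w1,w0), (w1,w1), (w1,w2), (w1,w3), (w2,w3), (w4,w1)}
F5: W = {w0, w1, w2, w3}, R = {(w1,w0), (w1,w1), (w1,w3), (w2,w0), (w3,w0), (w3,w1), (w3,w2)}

This is the axiom for reflexivity; its first-order frame correspondent is ∀x Rxx.
F1: fails — world a does not see itself.
F2: condition met.
F3: fails — world u does not see itself.
F4: fails — world w0 does not see itself.
F5: fails — world w0 does not see itself.

F2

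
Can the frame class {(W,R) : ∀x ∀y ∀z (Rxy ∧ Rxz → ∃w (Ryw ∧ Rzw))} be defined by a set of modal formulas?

Yes: it is convergence, defined by the .2 schema ◇□p → □◇p.
Suppose ◇□p→□◇p is valid. Take Rxy, Rxz and set V(p)={w : Ryw}. Then □p at y so ◇□p at x, so □◇p at x, so ◇p at z, giving w with Rzw and Ryw.

Definable; ◇□p → □◇p defines it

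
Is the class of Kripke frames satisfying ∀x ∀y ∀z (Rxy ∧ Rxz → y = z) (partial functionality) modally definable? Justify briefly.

Yes: it is partial functionality, defined by the CD schema ◇p → □p.
Suppose ◇p→□p is valid. Take Rxy, Rxz and set V(p)={y}. Then ◇p at x, so □p at x, so p at z, i.e. z=y.

Definable; ◇p → □p defines it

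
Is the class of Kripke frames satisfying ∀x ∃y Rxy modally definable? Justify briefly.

Yes: it is seriality, defined by the D schema □q → ◇q.

Yes, by □q → ◇q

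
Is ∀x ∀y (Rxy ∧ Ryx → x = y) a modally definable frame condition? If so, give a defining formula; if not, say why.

If a class were modally definable it would be closed under surjective bounded morphisms (Goldblatt–Thomason).
The 6-cycle (worlds 0,1,2,3,4,5 with 0→1→2→3→4→5→0) is antisymmetric. Sending even-indexed worlds to s and odd-indexed worlds to t is a surjective bounded morphism onto the two-world frame with s↔t, which is not antisymmetric.
Hence antisymmetry is not modally definable.

Not definable by any modal formula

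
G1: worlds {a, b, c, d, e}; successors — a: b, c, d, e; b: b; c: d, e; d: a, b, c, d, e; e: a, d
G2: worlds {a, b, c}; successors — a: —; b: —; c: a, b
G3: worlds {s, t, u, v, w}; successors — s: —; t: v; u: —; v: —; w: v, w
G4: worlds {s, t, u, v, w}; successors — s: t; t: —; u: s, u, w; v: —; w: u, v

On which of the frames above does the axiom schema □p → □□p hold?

G2, G3

Frame correspondent (Sahlqvist): ∀x ∀y ∀z (Rxy ∧ Ryz → Rxz) — i.e. transitivity.
G1: fails — Rcd and Rdc but not Rcc.
G2: ✓.
G3: ✓.
G4: fails — Rwu and Ruw but not Rww.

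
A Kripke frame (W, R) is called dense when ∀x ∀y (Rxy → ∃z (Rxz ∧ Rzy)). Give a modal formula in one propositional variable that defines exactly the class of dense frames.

□□s → □s

A defining formula is □□s → □s (the C4 axiom).
Suppose □□s→□s is valid. Take Rxy and set V(s)={w : xR²w}. Then □□s at x, so □s at x, so s at y, i.e. ∃z(Rxz∧Rzy).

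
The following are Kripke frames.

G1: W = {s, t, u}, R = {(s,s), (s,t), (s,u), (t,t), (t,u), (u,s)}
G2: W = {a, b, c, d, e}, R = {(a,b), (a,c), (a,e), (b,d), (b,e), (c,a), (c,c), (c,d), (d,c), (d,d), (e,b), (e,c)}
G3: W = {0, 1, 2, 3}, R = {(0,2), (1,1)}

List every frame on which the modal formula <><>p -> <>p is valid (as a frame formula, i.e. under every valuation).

The schema corresponds to transitivity: forall x forall y forall z (Rxy & Ryz -> Rxz).
G1: fails — Rus and Rsu but not Ruu.
G2: fails — Reb and Rbe but not Ree.
G3: satisfies the condition.
Valid on: G3.

G3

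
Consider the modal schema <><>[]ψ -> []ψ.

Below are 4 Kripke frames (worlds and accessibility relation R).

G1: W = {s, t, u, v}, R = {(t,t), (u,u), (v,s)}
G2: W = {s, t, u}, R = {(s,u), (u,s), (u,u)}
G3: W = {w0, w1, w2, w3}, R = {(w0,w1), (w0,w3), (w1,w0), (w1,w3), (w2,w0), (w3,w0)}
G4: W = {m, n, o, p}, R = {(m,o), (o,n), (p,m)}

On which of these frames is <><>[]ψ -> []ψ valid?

The schema corresponds to a generalized confluence (Geach) condition: forall x forall y forall z ((x R^2 y & xRz) -> exists w (yRw & z = w)).
G1: satisfies the condition.
G2: fails — uR²s, uRs but no w with sRw and s=w.
G3: fails — w0R²w3, w0Rw1 but no w with w3Rw and w1=w.
G4: fails — mR²n, mRo but no w with nRw and o=w.
Valid on: G1.

G1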